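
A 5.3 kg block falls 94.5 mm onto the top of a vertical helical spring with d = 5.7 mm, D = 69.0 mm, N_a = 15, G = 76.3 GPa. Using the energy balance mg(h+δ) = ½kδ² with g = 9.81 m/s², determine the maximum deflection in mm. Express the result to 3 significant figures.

k = Gd⁴/(8D³N_a) = (76.3×10³)(5.7⁴)/(8·69.0³·15) = 2.0431 N/mm
W = mg = 5.3 × 9.81 = 51.993 N
½kδ² − Wδ − Wh = 0 → δ = (W + √(W² + 2kWh))/k
δ = (51.993 + √(2703.3 + 20077.2))/2.0431 = (51.993 + 150.93)/2.0431 = 99.321 mm

99.3 mm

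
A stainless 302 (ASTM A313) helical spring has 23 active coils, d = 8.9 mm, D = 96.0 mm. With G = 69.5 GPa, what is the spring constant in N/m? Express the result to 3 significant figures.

2680 N/m

k = Gd⁴/(8D³N_a) = (69.5×10³ × 8.9⁴) / (8 × 96.0³ × 23)
  = 4.36059e+08 / 1.62791e+08 = 2.6786 N/mm = 2678.6 N/m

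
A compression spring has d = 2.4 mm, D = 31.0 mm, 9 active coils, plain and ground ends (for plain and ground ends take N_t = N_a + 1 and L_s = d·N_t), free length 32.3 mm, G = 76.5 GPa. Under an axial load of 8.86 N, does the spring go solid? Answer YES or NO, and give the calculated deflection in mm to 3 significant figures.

k = Gd⁴/(8D³N_a) = (76.5×10³)(2.4⁴)/(8·31.0³·9) = 1.1833 N/mm
N_t = 10; L_s = 2.4·10 = 24 mm; δ_solid = L₀ − L_s = 32.3 − 24 = 8.3 mm
δ = F/k = 8.86/1.1833 = 7.4876 mm
δ < δ_solid → spring does not go solid

NO, δ = 7.49 mm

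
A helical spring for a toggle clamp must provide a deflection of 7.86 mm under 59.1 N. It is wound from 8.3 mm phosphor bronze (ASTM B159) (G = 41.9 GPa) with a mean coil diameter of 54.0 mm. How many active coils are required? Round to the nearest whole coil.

21

Required rate k = F/δ = 59.1/7.86 = 7.5191 N/mm
N_a = Gd⁴/(8D³k) = (41.9×10³ × 8.3⁴)/(8 × 54.0³ × 7.5191)
    = 1.9885e+08 / 9.47188e+06 = 20.99 → 21 coils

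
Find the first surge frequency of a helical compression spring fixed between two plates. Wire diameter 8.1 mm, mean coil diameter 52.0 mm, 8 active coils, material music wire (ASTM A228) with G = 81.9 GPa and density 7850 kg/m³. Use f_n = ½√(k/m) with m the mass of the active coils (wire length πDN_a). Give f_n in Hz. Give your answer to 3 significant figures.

k = Gd⁴/(8D³N_a) = (81.9×10³)(8.1⁴)/(8·52.0³·8) = 39.177 N/mm = 39177 N/m
Wire length L = πDN_a = π·52.0·8 = 1306.9 mm
m = ρ·(πd²/4)·L = 7850 × 51.53×10⁻⁶ m² × 1.3069 m = 0.52866 kg
f_n = ½√(k/m) = 0.5·√(39177/0.52866) = 0.5·√(74107) = 136.11 Hz

136 Hz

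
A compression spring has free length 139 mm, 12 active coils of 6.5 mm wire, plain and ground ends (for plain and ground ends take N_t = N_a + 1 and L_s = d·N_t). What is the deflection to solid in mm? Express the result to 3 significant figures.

54.5 mm

N_t = 13; L_s = 6.5·13 = 84.5 mm
δ_solid = L₀ − L_s = 139 − 84.5 = 54.5 mm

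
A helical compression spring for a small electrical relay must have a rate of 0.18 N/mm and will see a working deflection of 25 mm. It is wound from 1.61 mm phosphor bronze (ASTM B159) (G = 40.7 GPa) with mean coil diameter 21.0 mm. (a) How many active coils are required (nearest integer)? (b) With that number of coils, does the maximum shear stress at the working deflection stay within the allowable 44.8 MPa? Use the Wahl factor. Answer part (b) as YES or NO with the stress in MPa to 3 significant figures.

N_a = Gd⁴/(8D³k) = (40.7×10³)(1.61⁴)/(8·21.0³·0.18) = 20.51 → N_a = 21
Actual rate k = Gd⁴/(8D³·21) = 0.17576 N/mm
Working load F = kδ = 0.17576·25 = 4.3941 N
C = 21.0/1.61 = 13.0435; K_W = (4C−1)/(4C−4)+0.615/C = 1.1094
τ_max = K_W·8FD/(πd³) = 1.1094·56.306 = 62.467 MPa
τ_max > 44.8 MPa → exceeds allowable

(a) 21 coils; (b) NO, τ_max = 62.5 MPa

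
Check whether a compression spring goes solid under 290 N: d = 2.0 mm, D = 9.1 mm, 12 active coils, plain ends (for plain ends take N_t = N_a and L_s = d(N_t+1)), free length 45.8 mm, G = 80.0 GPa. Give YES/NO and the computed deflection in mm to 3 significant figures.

NO, δ = 16.4 mm

k = Gd⁴/(8D³N_a) = (80.0×10³)(2.0⁴)/(8·9.1³·12) = 17.694 N/mm
N_t = 12; L_s = 2.0·13 = 26 mm; δ_solid = L₀ − L_s = 45.8 − 26 = 19.8 mm
δ = F/k = 290/17.694 = 16.39 mm
δ < δ_solid → spring does not go solid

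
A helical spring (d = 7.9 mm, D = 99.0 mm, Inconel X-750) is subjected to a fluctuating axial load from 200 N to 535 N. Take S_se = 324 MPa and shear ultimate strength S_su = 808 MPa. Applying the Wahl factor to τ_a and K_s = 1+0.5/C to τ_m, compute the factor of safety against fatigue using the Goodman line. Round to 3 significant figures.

C = D/d = 99.0/7.9 = 12.5316; K_W = (4C−1)/(4C−4)+0.615/C = 1.1141; K_s = 1+0.5/C = 1.0399
F_a = (F_max−F_min)/2 = 167.5 N; F_m = (F_max+F_min)/2 = 367.5 N
τ_a = K_W·8F_aD/(πd³) = 1.1141 × 85.646 = 95.42 MPa
τ_m = K_s·8F_mD/(πd³) = 1.0399 × 187.91 = 195.41 MPa
Goodman: 1/n_f = τ_a/S_se + τ_m/S_su = 95.42/324 + 195.41/808 = 0.29451 + 0.24184 = 0.53635
n_f = 1/0.53635 = 1.864

1.86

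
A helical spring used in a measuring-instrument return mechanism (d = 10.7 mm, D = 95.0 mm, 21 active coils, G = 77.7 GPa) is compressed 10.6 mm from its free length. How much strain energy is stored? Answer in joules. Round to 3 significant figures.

k = Gd⁴/(8D³N_a) = (77.7×10³)(10.7⁴)/(8·95.0³·21) = 7.0709 N/mm
U = ½kδ² = 0.5 × 7.0709 × 10.6² = 397.24 N·mm = 0.39724 J

0.397 J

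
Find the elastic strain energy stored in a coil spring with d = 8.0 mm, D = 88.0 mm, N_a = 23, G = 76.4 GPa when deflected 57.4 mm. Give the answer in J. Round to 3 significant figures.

k = Gd⁴/(8D³N_a) = (76.4×10³)(8.0⁴)/(8·88.0³·23) = 2.4957 N/mm
U = ½kδ² = 0.5 × 2.4957 × 57.4² = 4111.3 N·mm = 4.1113 J

4.11 J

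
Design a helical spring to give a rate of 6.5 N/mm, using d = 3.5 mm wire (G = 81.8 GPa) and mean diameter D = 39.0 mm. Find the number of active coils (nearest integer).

4

N_a = Gd⁴/(8D³k) = (81.8×10³ × 3.5⁴)/(8 × 39.0³ × 6.5)
    = 1.22751e+07 / 3.08459e+06 = 3.979 → 4 coils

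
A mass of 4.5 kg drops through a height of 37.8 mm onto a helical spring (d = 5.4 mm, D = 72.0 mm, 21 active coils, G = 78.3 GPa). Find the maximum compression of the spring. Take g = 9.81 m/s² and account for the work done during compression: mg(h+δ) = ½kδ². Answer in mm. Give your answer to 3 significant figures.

k = Gd⁴/(8D³N_a) = (78.3×10³)(5.4⁴)/(8·72.0³·21) = 1.0618 N/mm
W = mg = 4.5 × 9.81 = 44.145 N
½kδ² − Wδ − Wh = 0 → δ = (W + √(W² + 2kWh))/k
δ = (44.145 + √(1948.8 + 3543.51))/1.0618 = (44.145 + 74.11)/1.0618 = 111.38 mm

111 mm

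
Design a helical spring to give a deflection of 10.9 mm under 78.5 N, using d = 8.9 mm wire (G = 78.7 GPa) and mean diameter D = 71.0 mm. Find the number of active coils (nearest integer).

24

Required rate k = F/δ = 78.5/10.9 = 7.2018 N/mm
N_a = Gd⁴/(8D³k) = (78.7×10³ × 8.9⁴)/(8 × 71.0³ × 7.2018)
    = 4.93781e+08 / 2.06209e+07 = 23.95 → 24 coils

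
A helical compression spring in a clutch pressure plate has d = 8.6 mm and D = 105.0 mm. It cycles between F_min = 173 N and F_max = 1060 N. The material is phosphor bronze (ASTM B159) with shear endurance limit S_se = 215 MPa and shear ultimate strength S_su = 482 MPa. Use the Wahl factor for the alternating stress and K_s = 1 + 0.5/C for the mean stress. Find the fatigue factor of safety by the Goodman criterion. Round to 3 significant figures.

0.654

C = D/d = 105.0/8.6 = 12.2093; K_W = (4C−1)/(4C−4)+0.615/C = 1.1173; K_s = 1+0.5/C = 1.0410
F_a = (F_max−F_min)/2 = 443.5 N; F_m = (F_max+F_min)/2 = 616.5 N
τ_a = K_W·8F_aD/(πd³) = 1.1173 × 186.44 = 208.3 MPa
τ_m = K_s·8F_mD/(πd³) = 1.0410 × 259.16 = 269.77 MPa
Goodman: 1/n_f = τ_a/S_se + τ_m/S_su = 208.3/215 + 269.77/482 = 0.96884 + 0.55969 = 1.5285
n_f = 1/1.5285 = 0.6542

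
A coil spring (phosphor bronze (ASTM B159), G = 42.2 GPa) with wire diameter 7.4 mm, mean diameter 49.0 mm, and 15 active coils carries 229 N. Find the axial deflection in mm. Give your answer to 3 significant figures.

k = Gd⁴/(8D³N_a) = (42.2×10³)(7.4⁴)/(8·49.0³·15) = 8.9633 N/mm
δ = F/k = 229 / 8.9633 = 25.549 mm

25.5 mm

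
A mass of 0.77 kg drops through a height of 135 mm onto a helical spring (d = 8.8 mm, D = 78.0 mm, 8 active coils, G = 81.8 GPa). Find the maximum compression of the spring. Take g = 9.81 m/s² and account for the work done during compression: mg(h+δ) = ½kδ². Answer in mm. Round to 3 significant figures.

11.7 mm

k = Gd⁴/(8D³N_a) = (81.8×10³)(8.8⁴)/(8·78.0³·8) = 16.152 N/mm
W = mg = 0.77 × 9.81 = 7.5537 N
½kδ² − Wδ − Wh = 0 → δ = (W + √(W² + 2kWh))/k
δ = (7.5537 + √(57.058 + 32941.5))/16.152 = (7.5537 + 181.66)/16.152 = 11.714 mm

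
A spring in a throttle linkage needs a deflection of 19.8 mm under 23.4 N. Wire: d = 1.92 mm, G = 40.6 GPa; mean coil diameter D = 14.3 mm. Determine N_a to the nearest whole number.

20

Required rate k = F/δ = 23.4/19.8 = 1.1818 N/mm
N_a = Gd⁴/(8D³k) = (40.6×10³ × 1.92⁴)/(8 × 14.3³ × 1.1818)
    = 551736 / 27647 = 19.96 → 20 coils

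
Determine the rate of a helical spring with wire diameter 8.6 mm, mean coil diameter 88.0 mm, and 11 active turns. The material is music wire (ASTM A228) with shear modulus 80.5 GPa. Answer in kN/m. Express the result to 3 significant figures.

k = Gd⁴/(8D³N_a) = (80.5×10³ × 8.6⁴) / (8 × 88.0³ × 11)
  = 4.40342e+08 / 5.99695e+07 = 7.3428 N/mm

7.34 kN/m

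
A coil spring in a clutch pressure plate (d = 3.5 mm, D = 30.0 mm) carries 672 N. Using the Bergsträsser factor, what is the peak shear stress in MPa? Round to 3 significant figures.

1390 MPa

Spring index C = D/d = 30.0/3.5 = 8.5714
K_B = (4C+2)/(4C−3) = 36.286/31.286 = 1.1598
τ₀ = 8FD/(πd³) = 8·672·30.0/(π·3.5³) = 161280/134.7 = 1197.4 MPa
τ_max = K·τ₀ = 1.1598 × 1197.4 = 1388.7 MPa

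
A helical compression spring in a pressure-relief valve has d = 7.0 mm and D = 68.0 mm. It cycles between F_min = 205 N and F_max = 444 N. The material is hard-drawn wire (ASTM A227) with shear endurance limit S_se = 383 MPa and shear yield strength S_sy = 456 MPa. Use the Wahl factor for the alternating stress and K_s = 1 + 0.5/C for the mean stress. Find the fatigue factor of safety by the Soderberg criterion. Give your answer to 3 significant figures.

C = D/d = 68.0/7.0 = 9.7143; K_W = (4C−1)/(4C−4)+0.615/C = 1.1494; K_s = 1+0.5/C = 1.0515
F_a = (F_max−F_min)/2 = 119.5 N; F_m = (F_max+F_min)/2 = 324.5 N
τ_a = K_W·8F_aD/(πd³) = 1.1494 × 60.329 = 69.34 MPa
τ_m = K_s·8F_mD/(πd³) = 1.0515 × 163.82 = 172.25 MPa
Soderberg: 1/n_f = τ_a/S_se + τ_m/S_sy = 69.34/383 + 172.25/456 = 0.18104 + 0.37775 = 0.55879
n_f = 1/0.55879 = 1.79

1.79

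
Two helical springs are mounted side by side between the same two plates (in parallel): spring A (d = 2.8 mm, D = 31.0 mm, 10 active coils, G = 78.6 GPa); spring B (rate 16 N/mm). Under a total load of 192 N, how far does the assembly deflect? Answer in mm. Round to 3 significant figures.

k_A = Gd⁴/(8D³N_a) = (78.6×10³)(2.8⁴)/(8·31.0³·10) = 2.0271 N/mm
Parallel: k_eq = 2.0271 + 16 = 18.027 N/mm
δ = F/k_eq = 192/18.027 = 10.651 mm

10.7 mm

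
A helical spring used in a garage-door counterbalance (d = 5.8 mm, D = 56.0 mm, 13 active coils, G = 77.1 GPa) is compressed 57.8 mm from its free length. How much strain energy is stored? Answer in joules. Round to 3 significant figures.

7.98 J

k = Gd⁴/(8D³N_a) = (77.1×10³)(5.8⁴)/(8·56.0³·13) = 4.7772 N/mm
U = ½kδ² = 0.5 × 4.7772 × 57.8² = 7979.8 N·mm = 7.9798 J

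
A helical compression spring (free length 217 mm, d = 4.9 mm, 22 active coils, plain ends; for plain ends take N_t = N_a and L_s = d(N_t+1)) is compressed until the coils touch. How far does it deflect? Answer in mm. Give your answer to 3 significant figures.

N_t = 22; L_s = 4.9·23 = 112.7 mm
δ_solid = L₀ − L_s = 217 − 112.7 = 104.3 mm

104 mm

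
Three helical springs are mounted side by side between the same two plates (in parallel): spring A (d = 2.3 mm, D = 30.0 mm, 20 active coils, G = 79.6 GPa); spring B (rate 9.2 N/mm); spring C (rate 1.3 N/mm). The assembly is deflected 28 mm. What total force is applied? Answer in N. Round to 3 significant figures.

k_A = Gd⁴/(8D³N_a) = (79.6×10³)(2.3⁴)/(8·30.0³·20) = 0.51563 N/mm
Parallel: k_eq = 0.51563 + 9.2 + 1.3 = 11.016 N/mm
F = k_eq·δ = 11.016·28 = 308.44 N

308 N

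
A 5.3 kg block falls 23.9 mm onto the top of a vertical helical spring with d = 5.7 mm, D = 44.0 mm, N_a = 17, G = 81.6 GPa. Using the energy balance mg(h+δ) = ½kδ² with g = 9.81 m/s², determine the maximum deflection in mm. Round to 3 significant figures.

26.6 mm

k = Gd⁴/(8D³N_a) = (81.6×10³)(5.7⁴)/(8·44.0³·17) = 7.4352 N/mm
W = mg = 5.3 × 9.81 = 51.993 N
½kδ² − Wδ − Wh = 0 → δ = (W + √(W² + 2kWh))/k
δ = (51.993 + √(2703.3 + 18478.4))/7.4352 = (51.993 + 145.54)/7.4352 = 26.567 mm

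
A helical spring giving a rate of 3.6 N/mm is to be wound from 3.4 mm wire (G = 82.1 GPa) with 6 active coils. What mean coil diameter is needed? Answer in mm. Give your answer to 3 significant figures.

D = (Gd⁴/(8N_a·k))^(1/3) = (82.1×10³·3.4⁴/(8·6·3.6))^(1/3)
  = (63491.4)^(1/3) = 39.8938 mm

39.9 mm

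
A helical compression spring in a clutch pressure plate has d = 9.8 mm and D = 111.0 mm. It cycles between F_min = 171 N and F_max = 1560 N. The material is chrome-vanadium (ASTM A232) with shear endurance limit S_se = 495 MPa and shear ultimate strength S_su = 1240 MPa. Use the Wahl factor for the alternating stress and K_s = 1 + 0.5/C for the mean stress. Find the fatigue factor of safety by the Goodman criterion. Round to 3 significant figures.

C = D/d = 111.0/9.8 = 11.3265; K_W = (4C−1)/(4C−4)+0.615/C = 1.1269; K_s = 1+0.5/C = 1.0441
F_a = (F_max−F_min)/2 = 694.5 N; F_m = (F_max+F_min)/2 = 865.5 N
τ_a = K_W·8F_aD/(πd³) = 1.1269 × 208.57 = 235.05 MPa
τ_m = K_s·8F_mD/(πd³) = 1.0441 × 259.93 = 271.4 MPa
Goodman: 1/n_f = τ_a/S_se + τ_m/S_su = 235.05/495 + 271.4/1240 = 0.47484 + 0.21887 = 0.69371
n_f = 1/0.69371 = 1.442

1.44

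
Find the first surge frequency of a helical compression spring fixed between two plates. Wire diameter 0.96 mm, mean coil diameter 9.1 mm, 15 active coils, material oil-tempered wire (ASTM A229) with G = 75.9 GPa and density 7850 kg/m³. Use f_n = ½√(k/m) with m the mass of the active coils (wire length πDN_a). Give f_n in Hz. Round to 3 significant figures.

270 Hz

k = Gd⁴/(8D³N_a) = (75.9×10³)(0.96⁴)/(8·9.1³·15) = 0.71289 N/mm = 712.89 N/m
Wire length L = πDN_a = π·9.1·15 = 428.83 mm
m = ρ·(πd²/4)·L = 7850 × 0.72382×10⁻⁶ m² × 0.42883 m = 0.0024366 kg
f_n = ½√(k/m) = 0.5·√(712.89/0.0024366) = 0.5·√(2.9257e+05) = 270.45 Hz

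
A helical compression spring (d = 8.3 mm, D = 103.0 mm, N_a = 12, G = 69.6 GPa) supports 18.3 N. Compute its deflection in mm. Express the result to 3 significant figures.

5.81 mm

k = Gd⁴/(8D³N_a) = (69.6×10³)(8.3⁴)/(8·103.0³·12) = 3.1488 N/mm
δ = F/k = 18.3 / 3.1488 = 5.8118 mm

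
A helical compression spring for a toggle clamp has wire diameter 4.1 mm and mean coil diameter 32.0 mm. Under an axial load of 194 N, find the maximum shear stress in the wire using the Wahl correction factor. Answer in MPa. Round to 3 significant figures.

273 MPa

Spring index C = D/d = 32.0/4.1 = 7.8049
K_W = (4C−1)/(4C−4) + 0.615/C = 30.220/27.220 + 0.0788 = 1.1890
τ₀ = 8FD/(πd³) = 8·194·32.0/(π·4.1³) = 49664/216.52 = 229.37 MPa
τ_max = K·τ₀ = 1.1890 × 229.37 = 272.73 MPa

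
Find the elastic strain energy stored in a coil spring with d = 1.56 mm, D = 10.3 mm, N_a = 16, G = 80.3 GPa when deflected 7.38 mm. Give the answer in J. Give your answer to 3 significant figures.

0.0926 J

k = Gd⁴/(8D³N_a) = (80.3×10³)(1.56⁴)/(8·10.3³·16) = 3.4001 N/mm
U = ½kδ² = 0.5 × 3.4001 × 7.38² = 92.592 N·mm = 0.092592 J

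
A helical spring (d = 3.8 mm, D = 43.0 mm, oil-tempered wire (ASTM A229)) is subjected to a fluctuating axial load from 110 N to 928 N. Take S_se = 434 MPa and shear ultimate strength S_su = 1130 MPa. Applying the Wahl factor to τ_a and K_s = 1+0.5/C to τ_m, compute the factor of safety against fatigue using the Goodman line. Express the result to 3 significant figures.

0.325

C = D/d = 43.0/3.8 = 11.3158; K_W = (4C−1)/(4C−4)+0.615/C = 1.1271; K_s = 1+0.5/C = 1.0442
F_a = (F_max−F_min)/2 = 409 N; F_m = (F_max+F_min)/2 = 519 N
τ_a = K_W·8F_aD/(πd³) = 1.1271 × 816.17 = 919.87 MPa
τ_m = K_s·8F_mD/(πd³) = 1.0442 × 1035.7 = 1081.4 MPa
Goodman: 1/n_f = τ_a/S_se + τ_m/S_su = 919.87/434 + 1081.4/1130 = 2.11951 + 0.95703 = 3.0765
n_f = 1/3.0765 = 0.325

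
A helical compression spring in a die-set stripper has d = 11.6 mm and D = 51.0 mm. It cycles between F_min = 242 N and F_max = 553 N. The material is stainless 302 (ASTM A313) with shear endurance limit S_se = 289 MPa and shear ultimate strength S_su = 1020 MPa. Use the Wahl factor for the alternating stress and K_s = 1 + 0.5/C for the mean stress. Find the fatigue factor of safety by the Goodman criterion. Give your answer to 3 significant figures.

10.3

C = D/d = 51.0/11.6 = 4.3966; K_W = (4C−1)/(4C−4)+0.615/C = 1.3607; K_s = 1+0.5/C = 1.1137
F_a = (F_max−F_min)/2 = 155.5 N; F_m = (F_max+F_min)/2 = 397.5 N
τ_a = K_W·8F_aD/(πd³) = 1.3607 × 12.938 = 17.605 MPa
τ_m = K_s·8F_mD/(πd³) = 1.1137 × 33.073 = 36.834 MPa
Goodman: 1/n_f = τ_a/S_se + τ_m/S_su = 17.605/289 + 36.834/1020 = 0.06092 + 0.03611 = 0.097028
n_f = 1/0.097028 = 10.31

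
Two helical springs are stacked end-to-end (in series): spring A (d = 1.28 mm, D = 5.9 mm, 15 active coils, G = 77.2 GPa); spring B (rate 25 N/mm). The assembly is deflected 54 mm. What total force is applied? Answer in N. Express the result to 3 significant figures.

k_A = Gd⁴/(8D³N_a) = (77.2×10³)(1.28⁴)/(8·5.9³·15) = 8.4085 N/mm
Series: 1/k_eq = 1/8.4085 + 1/25 = 0.15893; k_eq = 6.2922 N/mm
F = k_eq·δ = 6.2922·54 = 339.78 N

340 N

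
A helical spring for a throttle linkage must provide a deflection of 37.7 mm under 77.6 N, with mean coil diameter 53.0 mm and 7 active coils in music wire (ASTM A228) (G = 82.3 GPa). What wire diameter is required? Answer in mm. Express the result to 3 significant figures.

Required rate k = F/δ = 77.6/37.7 = 2.0584 N/mm
d = (8D³N_a·k / G)^(1/4) = (8·53.0³·7·2.0584 / (82.3×10³))^0.25
  = (208.51)^0.25 = 3.8000 mm

3.80 mm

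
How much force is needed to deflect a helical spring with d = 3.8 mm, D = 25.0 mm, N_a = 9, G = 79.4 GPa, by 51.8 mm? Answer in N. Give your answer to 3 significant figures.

762 N

k = Gd⁴/(8D³N_a) = (79.4×10³)(3.8⁴)/(8·25.0³·9) = 14.716 N/mm
F = k·δ = 14.716 × 51.8 = 762.31 N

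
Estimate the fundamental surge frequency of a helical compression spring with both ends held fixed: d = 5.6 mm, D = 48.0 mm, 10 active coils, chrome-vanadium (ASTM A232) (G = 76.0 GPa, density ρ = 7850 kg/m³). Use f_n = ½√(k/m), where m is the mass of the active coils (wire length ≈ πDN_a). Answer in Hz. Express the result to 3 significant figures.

k = Gd⁴/(8D³N_a) = (76.0×10³)(5.6⁴)/(8·48.0³·10) = 8.448 N/mm = 8448 N/m
Wire length L = πDN_a = π·48.0·10 = 1508 mm
m = ρ·(πd²/4)·L = 7850 × 24.63×10⁻⁶ m² × 1.508 m = 0.29156 kg
f_n = ½√(k/m) = 0.5·√(8448/0.29156) = 0.5·√(28975) = 85.11 Hz

85.1 Hz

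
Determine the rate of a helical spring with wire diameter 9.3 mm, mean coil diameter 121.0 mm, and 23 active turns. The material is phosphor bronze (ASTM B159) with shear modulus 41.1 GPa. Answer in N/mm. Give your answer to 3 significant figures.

0.943 N/mm

k = Gd⁴/(8D³N_a) = (41.1×10³ × 9.3⁴) / (8 × 121.0³ × 23)
  = 3.07449e+08 / 3.25967e+08 = 0.94319 N/mm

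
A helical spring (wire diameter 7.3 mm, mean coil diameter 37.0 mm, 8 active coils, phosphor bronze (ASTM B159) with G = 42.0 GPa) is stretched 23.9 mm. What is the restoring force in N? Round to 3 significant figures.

k = Gd⁴/(8D³N_a) = (42.0×10³)(7.3⁴)/(8·37.0³·8) = 36.792 N/mm
F = k·δ = 36.792 × 23.9 = 879.33 N

879 N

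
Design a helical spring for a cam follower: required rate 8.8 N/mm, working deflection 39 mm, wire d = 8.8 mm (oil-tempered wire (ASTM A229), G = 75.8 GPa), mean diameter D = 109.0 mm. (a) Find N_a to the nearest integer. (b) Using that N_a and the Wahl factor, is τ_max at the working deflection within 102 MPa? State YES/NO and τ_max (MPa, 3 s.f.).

(a) 5 coils; (b) NO, τ_max = 155 MPa

N_a = Gd⁴/(8D³k) = (75.8×10³)(8.8⁴)/(8·109.0³·8.8) = 4.986 → N_a = 5
Actual rate k = Gd⁴/(8D³·5) = 8.7753 N/mm
Working load F = kδ = 8.7753·39 = 342.24 N
C = 109.0/8.8 = 12.3864; K_W = (4C−1)/(4C−4)+0.615/C = 1.1155
τ_max = K_W·8FD/(πd³) = 1.1155·139.39 = 155.5 MPa
τ_max > 102 MPa → exceeds allowable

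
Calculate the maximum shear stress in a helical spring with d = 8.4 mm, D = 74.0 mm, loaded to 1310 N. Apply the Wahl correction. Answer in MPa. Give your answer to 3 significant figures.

Spring index C = D/d = 74.0/8.4 = 8.8095
K_W = (4C−1)/(4C−4) + 0.615/C = 34.238/31.238 + 0.0698 = 1.1658
τ₀ = 8FD/(πd³) = 8·1310·74.0/(π·8.4³) = 775520/1862 = 416.49 MPa
τ_max = K·τ₀ = 1.1658 × 416.49 = 485.56 MPa

486 MPa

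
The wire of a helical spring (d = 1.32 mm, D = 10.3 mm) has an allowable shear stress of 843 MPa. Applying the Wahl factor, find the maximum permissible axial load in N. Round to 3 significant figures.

C = D/d = 10.3/1.32 = 7.8030
K_W = (4C−1)/(4C−4) + 0.615/C = 30.212/27.212 + 0.0788 = 1.1891
τ_max = K·8FD/(πd³) → F_max = τ_allow·πd³/(8DK)
F_max = 843·π·1.32³/(8·10.3·1.1891) = 6091.1/97.979 = 62.168 N

62.2 N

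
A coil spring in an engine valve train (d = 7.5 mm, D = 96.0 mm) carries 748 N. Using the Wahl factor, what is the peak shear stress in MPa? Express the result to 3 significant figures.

Spring index C = D/d = 96.0/7.5 = 12.8000
K_W = (4C−1)/(4C−4) + 0.615/C = 50.200/47.200 + 0.0480 = 1.1116
τ₀ = 8FD/(πd³) = 8·748·96.0/(π·7.5³) = 574464/1325.4 = 433.44 MPa
τ_max = K·τ₀ = 1.1116 × 433.44 = 481.81 MPa

482 MPa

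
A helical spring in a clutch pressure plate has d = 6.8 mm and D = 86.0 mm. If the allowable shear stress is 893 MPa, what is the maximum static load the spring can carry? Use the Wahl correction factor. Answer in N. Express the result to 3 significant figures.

C = D/d = 86.0/6.8 = 12.6471
K_W = (4C−1)/(4C−4) + 0.615/C = 49.588/46.588 + 0.0486 = 1.1130
τ_max = K·8FD/(πd³) → F_max = τ_allow·πd³/(8DK)
F_max = 893·π·6.8³/(8·86.0·1.1130) = 8.8212e+05/765.76 = 1152 N

1150 N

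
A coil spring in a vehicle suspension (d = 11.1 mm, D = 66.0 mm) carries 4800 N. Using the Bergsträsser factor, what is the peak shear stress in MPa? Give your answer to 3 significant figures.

Spring index C = D/d = 66.0/11.1 = 5.9459
K_B = (4C+2)/(4C−3) = 25.784/20.784 = 1.2406
τ₀ = 8FD/(πd³) = 8·4800·66.0/(π·11.1³) = 2.5344e+06/4296.5 = 589.87 MPa
τ_max = K·τ₀ = 1.2406 × 589.87 = 731.78 MPa

732 MPa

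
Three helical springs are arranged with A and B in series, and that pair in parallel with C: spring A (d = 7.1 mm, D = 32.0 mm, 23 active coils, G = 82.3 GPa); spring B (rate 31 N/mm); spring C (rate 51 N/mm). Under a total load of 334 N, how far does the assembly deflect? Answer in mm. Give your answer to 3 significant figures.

4.96 mm

k_A = Gd⁴/(8D³N_a) = (82.3×10³)(7.1⁴)/(8·32.0³·23) = 34.687 N/mm
Springs A,B series: k_AB = 1/(1/34.687+1/31) = 16.37 N/mm; parallel with C: k_eq = 16.37+51 = 67.37 N/mm
δ = F/k_eq = 334/67.37 = 4.9577 mm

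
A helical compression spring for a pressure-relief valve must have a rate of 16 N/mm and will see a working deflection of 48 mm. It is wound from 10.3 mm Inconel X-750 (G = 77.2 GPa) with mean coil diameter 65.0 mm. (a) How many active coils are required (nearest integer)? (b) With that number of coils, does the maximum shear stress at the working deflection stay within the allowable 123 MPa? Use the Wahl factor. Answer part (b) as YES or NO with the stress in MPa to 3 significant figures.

N_a = Gd⁴/(8D³k) = (77.2×10³)(10.3⁴)/(8·65.0³·16) = 24.72 → N_a = 25
Actual rate k = Gd⁴/(8D³·25) = 15.82 N/mm
Working load F = kδ = 15.82·48 = 759.34 N
C = 65.0/10.3 = 6.3107; K_W = (4C−1)/(4C−4)+0.615/C = 1.2387
τ_max = K_W·8FD/(πd³) = 1.2387·115.02 = 142.47 MPa
τ_max > 123 MPa → exceeds allowable

(a) 25 coils; (b) NO, τ_max = 142 MPa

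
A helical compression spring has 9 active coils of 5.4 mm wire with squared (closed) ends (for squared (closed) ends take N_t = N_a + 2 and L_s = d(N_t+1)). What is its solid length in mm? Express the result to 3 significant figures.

64.8 mm

squared (closed) ends: N_t = N_a + 2 = 9 + 2 = 11
L_s = d·(N_t+1) = 5.4 × 12 = 64.8 mm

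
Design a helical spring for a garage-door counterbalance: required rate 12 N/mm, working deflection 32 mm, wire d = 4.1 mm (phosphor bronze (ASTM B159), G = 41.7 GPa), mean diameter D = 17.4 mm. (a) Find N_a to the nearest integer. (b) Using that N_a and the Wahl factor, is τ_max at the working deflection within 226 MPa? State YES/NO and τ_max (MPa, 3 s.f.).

N_a = Gd⁴/(8D³k) = (41.7×10³)(4.1⁴)/(8·17.4³·12) = 23.3 → N_a = 23
Actual rate k = Gd⁴/(8D³·23) = 12.156 N/mm
Working load F = kδ = 12.156·32 = 389.01 N
C = 17.4/4.1 = 4.2439; K_W = (4C−1)/(4C−4)+0.615/C = 1.3761
τ_max = K_W·8FD/(πd³) = 1.3761·250.09 = 344.15 MPa
τ_max > 226 MPa → exceeds allowable

(a) 23 coils; (b) NO, τ_max = 344 MPa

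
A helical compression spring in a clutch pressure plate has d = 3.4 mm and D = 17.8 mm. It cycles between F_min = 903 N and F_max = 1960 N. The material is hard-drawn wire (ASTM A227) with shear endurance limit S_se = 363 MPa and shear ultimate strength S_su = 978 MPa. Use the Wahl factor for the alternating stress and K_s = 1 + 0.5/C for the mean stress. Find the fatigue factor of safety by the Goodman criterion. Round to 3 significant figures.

0.249

C = D/d = 17.8/3.4 = 5.2353; K_W = (4C−1)/(4C−4)+0.615/C = 1.2946; K_s = 1+0.5/C = 1.0955
F_a = (F_max−F_min)/2 = 528.5 N; F_m = (F_max+F_min)/2 = 1431.5 N
τ_a = K_W·8F_aD/(πd³) = 1.2946 × 609.49 = 789.02 MPa
τ_m = K_s·8F_mD/(πd³) = 1.0955 × 1650.9 = 1808.5 MPa
Goodman: 1/n_f = τ_a/S_se + τ_m/S_su = 789.02/363 + 1808.5/978 = 2.17361 + 1.84923 = 4.0228
n_f = 1/4.0228 = 0.2486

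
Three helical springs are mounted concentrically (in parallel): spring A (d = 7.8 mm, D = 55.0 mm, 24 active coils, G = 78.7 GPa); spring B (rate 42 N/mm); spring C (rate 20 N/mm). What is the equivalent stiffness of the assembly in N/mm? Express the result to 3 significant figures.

k_A = Gd⁴/(8D³N_a) = (78.7×10³)(7.8⁴)/(8·55.0³·24) = 9.1193 N/mm
Parallel: k_eq = 9.1193 + 42 + 20 = 71.119 N/mm

71.1 N/mm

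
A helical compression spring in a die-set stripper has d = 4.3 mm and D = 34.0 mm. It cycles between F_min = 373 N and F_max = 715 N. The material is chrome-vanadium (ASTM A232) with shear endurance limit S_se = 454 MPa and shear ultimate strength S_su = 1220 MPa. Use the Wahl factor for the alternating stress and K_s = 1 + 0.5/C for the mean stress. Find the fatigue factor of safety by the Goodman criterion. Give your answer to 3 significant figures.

C = D/d = 34.0/4.3 = 7.9070; K_W = (4C−1)/(4C−4)+0.615/C = 1.1864; K_s = 1+0.5/C = 1.0632
F_a = (F_max−F_min)/2 = 171 N; F_m = (F_max+F_min)/2 = 544 N
τ_a = K_W·8F_aD/(πd³) = 1.1864 × 186.21 = 220.92 MPa
τ_m = K_s·8F_mD/(πd³) = 1.0632 × 592.4 = 629.86 MPa
Goodman: 1/n_f = τ_a/S_se + τ_m/S_su = 220.92/454 + 629.86/1220 = 0.48660 + 0.51628 = 1.0029
n_f = 1/1.0029 = 0.9971

0.997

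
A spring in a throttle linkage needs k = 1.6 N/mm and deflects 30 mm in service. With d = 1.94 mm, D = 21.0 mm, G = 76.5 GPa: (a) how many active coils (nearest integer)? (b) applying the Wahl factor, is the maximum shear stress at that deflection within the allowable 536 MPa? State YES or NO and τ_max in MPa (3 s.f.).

(a) 9 coils; (b) YES, τ_max = 405 MPa

N_a = Gd⁴/(8D³k) = (76.5×10³)(1.94⁴)/(8·21.0³·1.6) = 9.141 → N_a = 9
Actual rate k = Gd⁴/(8D³·9) = 1.6251 N/mm
Working load F = kδ = 1.6251·30 = 48.753 N
C = 21.0/1.94 = 10.8247; K_W = (4C−1)/(4C−4)+0.615/C = 1.1332
τ_max = K_W·8FD/(πd³) = 1.1332·357.07 = 404.61 MPa
τ_max ≤ 536 MPa → acceptable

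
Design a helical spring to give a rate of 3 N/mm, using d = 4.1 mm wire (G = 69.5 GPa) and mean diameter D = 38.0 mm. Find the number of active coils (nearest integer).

15

N_a = Gd⁴/(8D³k) = (69.5×10³ × 4.1⁴)/(8 × 38.0³ × 3)
    = 1.9639e+07 / 1.31693e+06 = 14.91 → 15 coils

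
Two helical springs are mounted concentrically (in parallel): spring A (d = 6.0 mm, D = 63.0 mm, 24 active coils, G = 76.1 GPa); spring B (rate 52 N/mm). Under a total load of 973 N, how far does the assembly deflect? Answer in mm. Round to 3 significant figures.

18.0 mm

k_A = Gd⁴/(8D³N_a) = (76.1×10³)(6.0⁴)/(8·63.0³·24) = 2.0543 N/mm
Parallel: k_eq = 2.0543 + 52 = 54.054 N/mm
δ = F/k_eq = 973/54.054 = 18 mm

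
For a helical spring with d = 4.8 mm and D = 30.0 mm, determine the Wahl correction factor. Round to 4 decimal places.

C = D/d = 30.0/4.8 = 6.2500
K_W = (4C−1)/(4C−4) + 0.615/C = 24.000/21.000 + 0.0984 = 1.2413

1.2413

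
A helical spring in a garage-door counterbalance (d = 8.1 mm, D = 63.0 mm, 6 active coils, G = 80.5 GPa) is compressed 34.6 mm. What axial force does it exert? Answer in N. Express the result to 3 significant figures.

999 N

k = Gd⁴/(8D³N_a) = (80.5×10³)(8.1⁴)/(8·63.0³·6) = 28.872 N/mm
F = k·δ = 28.872 × 34.6 = 998.96 N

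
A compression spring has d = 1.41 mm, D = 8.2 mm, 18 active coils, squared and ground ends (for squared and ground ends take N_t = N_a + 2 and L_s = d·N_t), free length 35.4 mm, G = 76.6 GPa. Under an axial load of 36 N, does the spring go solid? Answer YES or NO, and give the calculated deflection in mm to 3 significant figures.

k = Gd⁴/(8D³N_a) = (76.6×10³)(1.41⁴)/(8·8.2³·18) = 3.8133 N/mm
N_t = 20; L_s = 1.41·20 = 28.2 mm; δ_solid = L₀ − L_s = 35.4 − 28.2 = 7.2 mm
δ = F/k = 36/3.8133 = 9.4406 mm
δ ≥ δ_solid → spring goes solid

YES, δ = 9.44 mm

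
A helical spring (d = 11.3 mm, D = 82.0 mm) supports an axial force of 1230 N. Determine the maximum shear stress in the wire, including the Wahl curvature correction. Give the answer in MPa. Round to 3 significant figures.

214 MPa

Spring index C = D/d = 82.0/11.3 = 7.2566
K_W = (4C−1)/(4C−4) + 0.615/C = 28.027/25.027 + 0.0848 = 1.2046
τ₀ = 8FD/(πd³) = 8·1230·82.0/(π·11.3³) = 806880/4533 = 178 MPa
τ_max = K·τ₀ = 1.2046 × 178 = 214.42 MPa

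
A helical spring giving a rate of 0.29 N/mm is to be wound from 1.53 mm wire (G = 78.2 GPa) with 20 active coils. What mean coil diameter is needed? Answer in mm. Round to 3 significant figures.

D = (Gd⁴/(8N_a·k))^(1/3) = (78.2×10³·1.53⁴/(8·20·0.29))^(1/3)
  = (9235.37)^(1/3) = 20.9806 mm

21.0 mm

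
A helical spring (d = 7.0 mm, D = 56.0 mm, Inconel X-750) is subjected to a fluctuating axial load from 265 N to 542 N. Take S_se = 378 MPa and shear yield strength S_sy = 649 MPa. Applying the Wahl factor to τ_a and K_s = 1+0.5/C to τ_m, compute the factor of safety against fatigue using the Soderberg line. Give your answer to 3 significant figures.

C = D/d = 56.0/7.0 = 8.0000; K_W = (4C−1)/(4C−4)+0.615/C = 1.1840; K_s = 1+0.5/C = 1.0625
F_a = (F_max−F_min)/2 = 138.5 N; F_m = (F_max+F_min)/2 = 403.5 N
τ_a = K_W·8F_aD/(πd³) = 1.1840 × 57.582 = 68.178 MPa
τ_m = K_s·8F_mD/(πd³) = 1.0625 × 167.76 = 178.24 MPa
Soderberg: 1/n_f = τ_a/S_se + τ_m/S_sy = 68.178/378 + 178.24/649 = 0.18036 + 0.27464 = 0.455
n_f = 1/0.455 = 2.198

2.20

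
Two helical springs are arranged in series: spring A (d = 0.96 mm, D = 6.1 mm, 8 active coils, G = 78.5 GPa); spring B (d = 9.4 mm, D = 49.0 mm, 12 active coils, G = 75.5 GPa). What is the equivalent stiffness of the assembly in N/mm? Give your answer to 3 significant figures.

k_A = Gd⁴/(8D³N_a) = (78.5×10³)(0.96⁴)/(8·6.1³·8) = 4.5897 N/mm
k_B = Gd⁴/(8D³N_a) = (75.5×10³)(9.4⁴)/(8·49.0³·12) = 52.191 N/mm
Series: 1/k_eq = 1/4.5897 + 1/52.191 = 0.23704; k_eq = 4.2187 N/mm

4.22 N/mm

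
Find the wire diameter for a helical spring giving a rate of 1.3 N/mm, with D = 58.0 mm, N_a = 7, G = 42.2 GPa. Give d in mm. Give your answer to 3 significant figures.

4.28 mm

d = (8D³N_a·k / G)^(1/4) = (8·58.0³·7·1.3 / (42.2×10³))^0.25
  = (336.59)^0.25 = 4.2833 mm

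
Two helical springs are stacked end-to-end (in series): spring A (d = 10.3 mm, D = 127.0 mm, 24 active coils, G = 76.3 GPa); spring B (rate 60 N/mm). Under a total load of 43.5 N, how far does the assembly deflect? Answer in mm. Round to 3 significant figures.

k_A = Gd⁴/(8D³N_a) = (76.3×10³)(10.3⁴)/(8·127.0³·24) = 2.1835 N/mm
Series: 1/k_eq = 1/2.1835 + 1/60 = 0.47464; k_eq = 2.1069 N/mm
δ = F/k_eq = 43.5/2.1069 = 20.647 mm

20.6 mm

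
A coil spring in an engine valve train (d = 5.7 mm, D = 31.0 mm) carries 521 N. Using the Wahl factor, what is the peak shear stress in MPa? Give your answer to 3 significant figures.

Spring index C = D/d = 31.0/5.7 = 5.4386
K_W = (4C−1)/(4C−4) + 0.615/C = 20.754/17.754 + 0.1131 = 1.2821
τ₀ = 8FD/(πd³) = 8·521·31.0/(π·5.7³) = 129208/581.8 = 222.08 MPa
τ_max = K·τ₀ = 1.2821 × 222.08 = 284.72 MPa

285 MPa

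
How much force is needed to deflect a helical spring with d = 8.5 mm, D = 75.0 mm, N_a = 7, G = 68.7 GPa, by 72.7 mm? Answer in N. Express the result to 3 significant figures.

1100 N

k = Gd⁴/(8D³N_a) = (68.7×10³)(8.5⁴)/(8·75.0³·7) = 15.18 N/mm
F = k·δ = 15.18 × 72.7 = 1103.6 N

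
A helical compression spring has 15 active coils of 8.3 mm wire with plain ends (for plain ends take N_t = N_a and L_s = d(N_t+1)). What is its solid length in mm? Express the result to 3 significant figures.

133 mm

plain ends: N_t = N_a = 15
L_s = d·(N_t+1) = 8.3 × 16 = 132.8 mm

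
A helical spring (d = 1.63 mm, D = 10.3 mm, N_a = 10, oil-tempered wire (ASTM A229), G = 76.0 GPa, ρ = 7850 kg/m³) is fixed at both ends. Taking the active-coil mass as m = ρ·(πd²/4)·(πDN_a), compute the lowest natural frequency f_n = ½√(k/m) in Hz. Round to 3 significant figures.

k = Gd⁴/(8D³N_a) = (76.0×10³)(1.63⁴)/(8·10.3³·10) = 6.1371 N/mm = 6137.1 N/m
Wire length L = πDN_a = π·10.3·10 = 323.58 mm
m = ρ·(πd²/4)·L = 7850 × 2.0867×10⁻⁶ m² × 0.32358 m = 0.0053006 kg
f_n = ½√(k/m) = 0.5·√(6137.1/0.0053006) = 0.5·√(1.1578e+06) = 538.01 Hz

538 Hz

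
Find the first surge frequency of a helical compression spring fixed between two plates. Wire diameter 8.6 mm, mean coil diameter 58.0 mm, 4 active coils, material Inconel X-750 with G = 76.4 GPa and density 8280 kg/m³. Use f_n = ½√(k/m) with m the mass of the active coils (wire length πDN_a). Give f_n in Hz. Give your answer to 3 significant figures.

218 Hz

k = Gd⁴/(8D³N_a) = (76.4×10³)(8.6⁴)/(8·58.0³·4) = 66.935 N/mm = 66935 N/m
Wire length L = πDN_a = π·58.0·4 = 728.85 mm
m = ρ·(πd²/4)·L = 8280 × 58.088×10⁻⁶ m² × 0.72885 m = 0.35055 kg
f_n = ½√(k/m) = 0.5·√(66935/0.35055) = 0.5·√(1.9094e+05) = 218.48 Hz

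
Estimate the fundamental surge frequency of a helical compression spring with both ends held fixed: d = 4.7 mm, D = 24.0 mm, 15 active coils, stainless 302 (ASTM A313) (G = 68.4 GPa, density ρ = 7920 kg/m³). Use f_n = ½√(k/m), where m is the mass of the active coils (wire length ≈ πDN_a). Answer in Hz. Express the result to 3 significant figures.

180 Hz

k = Gd⁴/(8D³N_a) = (68.4×10³)(4.7⁴)/(8·24.0³·15) = 20.12 N/mm = 20120 N/m
Wire length L = πDN_a = π·24.0·15 = 1131 mm
m = ρ·(πd²/4)·L = 7920 × 17.349×10⁻⁶ m² × 1.131 m = 0.1554 kg
f_n = ½√(k/m) = 0.5·√(20120/0.1554) = 0.5·√(1.2947e+05) = 179.91 Hz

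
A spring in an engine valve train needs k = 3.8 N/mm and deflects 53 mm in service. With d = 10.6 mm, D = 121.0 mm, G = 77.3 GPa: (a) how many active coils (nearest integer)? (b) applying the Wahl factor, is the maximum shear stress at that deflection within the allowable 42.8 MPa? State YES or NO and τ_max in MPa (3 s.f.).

(a) 18 coils; (b) NO, τ_max = 59.1 MPa

N_a = Gd⁴/(8D³k) = (77.3×10³)(10.6⁴)/(8·121.0³·3.8) = 18.12 → N_a = 18
Actual rate k = Gd⁴/(8D³·18) = 3.8255 N/mm
Working load F = kδ = 3.8255·53 = 202.75 N
C = 121.0/10.6 = 11.4151; K_W = (4C−1)/(4C−4)+0.615/C = 1.1259
τ_max = K_W·8FD/(πd³) = 1.1259·52.453 = 59.056 MPa
τ_max > 42.8 MPa → exceeds allowable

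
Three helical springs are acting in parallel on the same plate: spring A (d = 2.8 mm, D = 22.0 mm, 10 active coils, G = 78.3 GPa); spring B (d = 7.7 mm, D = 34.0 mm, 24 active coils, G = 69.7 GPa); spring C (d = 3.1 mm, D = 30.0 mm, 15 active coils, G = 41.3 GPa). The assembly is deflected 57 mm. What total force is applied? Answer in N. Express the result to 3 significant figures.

k_A = Gd⁴/(8D³N_a) = (78.3×10³)(2.8⁴)/(8·22.0³·10) = 5.6498 N/mm
k_B = Gd⁴/(8D³N_a) = (69.7×10³)(7.7⁴)/(8·34.0³·24) = 32.468 N/mm
k_C = Gd⁴/(8D³N_a) = (41.3×10³)(3.1⁴)/(8·30.0³·15) = 1.1772 N/mm
Parallel: k_eq = 5.6498 + 32.468 + 1.1772 = 39.295 N/mm
F = k_eq·δ = 39.295·57 = 2239.8 N

2240 N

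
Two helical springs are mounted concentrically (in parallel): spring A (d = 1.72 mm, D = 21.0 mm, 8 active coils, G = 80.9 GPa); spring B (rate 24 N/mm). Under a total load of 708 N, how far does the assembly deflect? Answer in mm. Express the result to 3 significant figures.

k_A = Gd⁴/(8D³N_a) = (80.9×10³)(1.72⁴)/(8·21.0³·8) = 1.1946 N/mm
Parallel: k_eq = 1.1946 + 24 = 25.195 N/mm
δ = F/k_eq = 708/25.195 = 28.101 mm

28.1 mm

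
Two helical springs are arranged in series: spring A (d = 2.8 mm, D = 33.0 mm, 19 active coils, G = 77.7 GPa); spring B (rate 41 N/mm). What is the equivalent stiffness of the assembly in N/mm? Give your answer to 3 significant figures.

k_A = Gd⁴/(8D³N_a) = (77.7×10³)(2.8⁴)/(8·33.0³·19) = 0.87431 N/mm
Series: 1/k_eq = 1/0.87431 + 1/41 = 1.1681; k_eq = 0.85606 N/mm

0.856 N/mm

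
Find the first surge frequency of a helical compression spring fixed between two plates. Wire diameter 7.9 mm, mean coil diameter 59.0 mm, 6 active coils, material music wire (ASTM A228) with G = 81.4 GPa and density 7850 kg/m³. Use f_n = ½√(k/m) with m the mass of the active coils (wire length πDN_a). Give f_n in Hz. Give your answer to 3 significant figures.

k = Gd⁴/(8D³N_a) = (81.4×10³)(7.9⁴)/(8·59.0³·6) = 32.161 N/mm = 32161 N/m
Wire length L = πDN_a = π·59.0·6 = 1112.1 mm
m = ρ·(πd²/4)·L = 7850 × 49.017×10⁻⁶ m² × 1.1121 m = 0.42792 kg
f_n = ½√(k/m) = 0.5·√(32161/0.42792) = 0.5·√(75157) = 137.07 Hz

137 Hz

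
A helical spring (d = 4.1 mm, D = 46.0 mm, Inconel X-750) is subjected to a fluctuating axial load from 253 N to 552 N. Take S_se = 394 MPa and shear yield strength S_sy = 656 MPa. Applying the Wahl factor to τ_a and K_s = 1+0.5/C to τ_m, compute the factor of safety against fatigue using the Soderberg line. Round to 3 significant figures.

C = D/d = 46.0/4.1 = 11.2195; K_W = (4C−1)/(4C−4)+0.615/C = 1.1282; K_s = 1+0.5/C = 1.0446
F_a = (F_max−F_min)/2 = 149.5 N; F_m = (F_max+F_min)/2 = 402.5 N
τ_a = K_W·8F_aD/(πd³) = 1.1282 × 254.09 = 286.67 MPa
τ_m = K_s·8F_mD/(πd³) = 1.0446 × 684.09 = 714.58 MPa
Soderberg: 1/n_f = τ_a/S_se + τ_m/S_sy = 286.67/394 + 714.58/656 = 0.72758 + 1.08929 = 1.8169
n_f = 1/1.8169 = 0.5504

0.550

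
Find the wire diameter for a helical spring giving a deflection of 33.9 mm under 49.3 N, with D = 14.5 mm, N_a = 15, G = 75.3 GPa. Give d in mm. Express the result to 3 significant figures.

Required rate k = F/δ = 49.3/33.9 = 1.4543 N/mm
d = (8D³N_a·k / G)^(1/4) = (8·14.5³·15·1.4543 / (75.3×10³))^0.25
  = (7.0654)^0.25 = 1.6304 mm

1.63 mm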